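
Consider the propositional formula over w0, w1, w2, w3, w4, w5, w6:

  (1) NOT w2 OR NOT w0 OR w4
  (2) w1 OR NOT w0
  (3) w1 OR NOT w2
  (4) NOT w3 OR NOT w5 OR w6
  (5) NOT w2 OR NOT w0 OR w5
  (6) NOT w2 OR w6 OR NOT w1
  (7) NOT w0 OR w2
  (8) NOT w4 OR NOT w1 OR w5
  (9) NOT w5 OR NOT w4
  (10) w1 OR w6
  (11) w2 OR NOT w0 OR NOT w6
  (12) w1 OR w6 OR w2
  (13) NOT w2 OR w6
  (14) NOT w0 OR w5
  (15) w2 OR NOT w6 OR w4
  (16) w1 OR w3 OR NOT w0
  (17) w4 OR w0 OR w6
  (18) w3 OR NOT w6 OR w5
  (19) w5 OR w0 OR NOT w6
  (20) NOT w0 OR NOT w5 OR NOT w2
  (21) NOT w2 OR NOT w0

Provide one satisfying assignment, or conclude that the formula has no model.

Case w1 = true:
Case w2 = true:
(w6) alone gives w6 = true.
(NOT w0) alone gives w0 = false.
(w5) alone gives w5 = true.
(NOT w4) alone gives w4 = false.
All clauses hold; w3 can take either value.

w0=false,  w1=true,  w2=true,  w3=false,  w4=false,  w5=true,  w6=true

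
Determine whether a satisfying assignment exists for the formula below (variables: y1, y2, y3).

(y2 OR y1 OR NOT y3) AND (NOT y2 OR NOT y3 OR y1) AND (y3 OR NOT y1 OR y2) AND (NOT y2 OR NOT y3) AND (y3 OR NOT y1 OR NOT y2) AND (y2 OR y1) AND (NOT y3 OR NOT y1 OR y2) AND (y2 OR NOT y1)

Suppose y2 = true.
Unit clause (NOT y3) forces y3 = false.
Unit clause (NOT y1) forces y1 = false.
This assignment satisfies each clause.
A satisfying assignment: y1: false; y2: true; y3: false.

Satisfiable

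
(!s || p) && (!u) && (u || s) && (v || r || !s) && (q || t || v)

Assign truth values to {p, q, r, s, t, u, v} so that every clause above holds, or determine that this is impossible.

From the singleton clause (!u), u = false.
From the singleton clause (s), s = true.
From the singleton clause (p), p = true.
Suppose v = true.
Every clause is now satisfied; q, r, t are unconstrained.

p: true, q: false, r: false, s: true, t: true, u: false, v: true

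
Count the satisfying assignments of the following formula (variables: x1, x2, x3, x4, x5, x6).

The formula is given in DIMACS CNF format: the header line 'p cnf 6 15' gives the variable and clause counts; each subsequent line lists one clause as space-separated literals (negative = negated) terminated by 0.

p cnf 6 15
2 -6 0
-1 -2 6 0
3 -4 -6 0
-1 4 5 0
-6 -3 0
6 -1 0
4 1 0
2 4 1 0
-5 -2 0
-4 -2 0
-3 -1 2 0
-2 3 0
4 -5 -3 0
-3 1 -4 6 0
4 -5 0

There are 2^6 = 64 truth assignments over (x1, x2, x3, x4, x5, x6).
Split on x1. With x1 = True, the clauses containing x1 are satisfied and ¬x1 drops from the rest; 0 of the 2^5 = 32 assignments to the other variables satisfy what remains.
With x1 = False, by the same count on the reduced clause set, 2 assignments work.
(One model: x1=F, x2=F, x3=F, x4=T, x5=F, x6=F.)
Total: 0 + 2 = 2.

2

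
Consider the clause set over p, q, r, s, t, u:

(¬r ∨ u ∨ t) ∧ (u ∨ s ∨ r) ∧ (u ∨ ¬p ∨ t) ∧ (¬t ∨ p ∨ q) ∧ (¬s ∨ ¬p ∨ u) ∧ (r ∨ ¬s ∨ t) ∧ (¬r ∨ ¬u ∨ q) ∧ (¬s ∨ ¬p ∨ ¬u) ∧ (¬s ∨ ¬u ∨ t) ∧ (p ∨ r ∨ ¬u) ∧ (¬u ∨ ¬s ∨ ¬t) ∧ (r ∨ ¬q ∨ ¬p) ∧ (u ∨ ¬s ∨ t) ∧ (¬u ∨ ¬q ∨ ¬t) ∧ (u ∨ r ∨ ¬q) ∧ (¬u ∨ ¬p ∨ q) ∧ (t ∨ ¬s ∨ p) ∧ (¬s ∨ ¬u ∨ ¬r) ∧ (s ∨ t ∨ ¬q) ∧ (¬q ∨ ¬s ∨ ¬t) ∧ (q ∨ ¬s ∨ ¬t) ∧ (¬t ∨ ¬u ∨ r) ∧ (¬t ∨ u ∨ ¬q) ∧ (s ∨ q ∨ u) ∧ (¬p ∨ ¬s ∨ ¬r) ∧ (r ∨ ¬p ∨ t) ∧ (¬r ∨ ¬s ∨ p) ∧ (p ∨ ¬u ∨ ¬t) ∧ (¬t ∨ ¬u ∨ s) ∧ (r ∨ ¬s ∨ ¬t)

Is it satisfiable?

Unsatisfiable

Suppose r = False.
Suppose u = True.
Unit clause (p) forces p = True.
Unit clause (¬s) forces s = False.
Unit clause (¬q) forces q = False.
But (q) is also a unit clause — contradiction.
Undo u and try u = False.
Unit clause (s) forces s = True.
Unit clause (¬p) forces p = False.
Unit clause (t) forces t = True.
But (¬t) is also a unit clause — contradiction.
Either choice for u ends in contradiction.
Undo r and try r = True.
Suppose u = True.
Unit clause (q) forces q = True.
Unit clause (¬t) forces t = False.
Unit clause (¬s) forces s = False.
But (s) is also a unit clause — contradiction.
Undo u and try u = False.
Unit clause (t) forces t = True.
Unit clause (¬q) forces q = False.
Unit clause (p) forces p = True.
Unit clause (¬s) forces s = False.
But (s) is also a unit clause — contradiction.
Either choice for u ends in contradiction.
Either choice for r ends in contradiction.
No assignment satisfies every clause.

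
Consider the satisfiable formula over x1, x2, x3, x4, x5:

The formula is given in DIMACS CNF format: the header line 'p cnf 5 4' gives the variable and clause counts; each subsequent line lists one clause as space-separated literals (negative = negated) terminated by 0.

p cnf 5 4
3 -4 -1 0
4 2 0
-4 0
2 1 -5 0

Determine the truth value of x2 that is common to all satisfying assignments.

Suppose x2 = False.
(x4) alone gives x4 = True.
But (¬x4) is also a unit clause — contradiction.
So every satisfying assignment has x2 = True.

True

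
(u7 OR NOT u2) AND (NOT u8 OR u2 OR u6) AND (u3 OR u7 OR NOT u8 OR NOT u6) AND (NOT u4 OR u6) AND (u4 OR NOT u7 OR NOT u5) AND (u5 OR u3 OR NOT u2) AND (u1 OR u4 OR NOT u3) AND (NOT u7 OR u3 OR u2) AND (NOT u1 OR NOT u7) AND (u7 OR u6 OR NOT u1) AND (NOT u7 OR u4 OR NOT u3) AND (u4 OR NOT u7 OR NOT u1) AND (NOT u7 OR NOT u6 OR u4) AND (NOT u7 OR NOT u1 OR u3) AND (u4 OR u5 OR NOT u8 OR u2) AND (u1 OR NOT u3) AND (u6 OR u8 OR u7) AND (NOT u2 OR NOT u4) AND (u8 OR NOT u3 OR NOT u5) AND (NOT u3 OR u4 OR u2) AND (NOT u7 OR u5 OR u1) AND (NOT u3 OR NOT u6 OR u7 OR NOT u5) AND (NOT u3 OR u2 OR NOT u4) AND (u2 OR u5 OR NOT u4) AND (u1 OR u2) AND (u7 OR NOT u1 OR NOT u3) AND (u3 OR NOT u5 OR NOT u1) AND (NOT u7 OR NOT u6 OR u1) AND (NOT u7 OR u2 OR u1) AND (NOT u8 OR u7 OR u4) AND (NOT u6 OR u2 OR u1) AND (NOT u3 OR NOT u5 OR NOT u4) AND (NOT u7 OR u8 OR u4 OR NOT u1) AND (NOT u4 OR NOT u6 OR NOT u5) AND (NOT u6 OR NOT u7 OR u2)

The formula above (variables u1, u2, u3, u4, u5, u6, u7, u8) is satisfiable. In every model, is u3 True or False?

False

Suppose u3 = true.
The clause (u1) is unit, so u1 = true.
The clause (NOT u7) is unit, so u7 = false.
Now (u7) is unsatisfied and unit — conflict.
So every satisfying assignment has u3 = False.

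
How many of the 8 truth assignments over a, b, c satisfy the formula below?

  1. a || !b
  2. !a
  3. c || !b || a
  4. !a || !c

2

There are 2^3 = 8 truth assignments over (a, b, c).
Check each against the 4 clauses (columns in the order a, b, c):
  F F F  ✓ satisfies all
  F F T  ✓ satisfies all
  F T F  ✗ fails (a || !b)
  F T T  ✗ fails (a || !b)
  T F F  ✗ fails (!a)
  T F T  ✗ fails (!a)
  T T F  ✗ fails (!a)
  T T T  ✗ fails (!a)
2 of the 8 rows are models.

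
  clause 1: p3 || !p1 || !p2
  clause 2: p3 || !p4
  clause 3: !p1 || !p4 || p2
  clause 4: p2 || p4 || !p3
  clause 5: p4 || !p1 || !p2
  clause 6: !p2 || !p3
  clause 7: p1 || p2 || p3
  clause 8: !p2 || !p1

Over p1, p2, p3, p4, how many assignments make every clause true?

3

There are 2^4 = 16 truth assignments over (p1, p2, p3, p4).
Split on p1. With p1 = true, the clauses containing p1 are satisfied and !p1 drops from the rest; 1 of the 2^3 = 8 assignments to the other variables satisfy what remains.
With p1 = false, by the same count on the reduced clause set, 2 assignments work.
(One model: p1=F, p2=F, p3=T, p4=T.)
Total: 1 + 2 = 3.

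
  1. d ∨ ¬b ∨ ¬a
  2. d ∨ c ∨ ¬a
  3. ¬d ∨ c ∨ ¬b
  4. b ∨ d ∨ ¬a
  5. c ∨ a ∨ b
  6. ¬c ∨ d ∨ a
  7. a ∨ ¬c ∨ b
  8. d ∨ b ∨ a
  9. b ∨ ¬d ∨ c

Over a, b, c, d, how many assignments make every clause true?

There are 2^4 = 16 truth assignments over (a, b, c, d).
Split on d. With d = True, the clauses containing d are satisfied and ¬d drops from the rest; 3 of the 2^3 = 8 assignments to the other variables satisfy what remains.
With d = False, by the same count on the reduced clause set, 1 assignment works.
Total: 3 + 1 = 4.

4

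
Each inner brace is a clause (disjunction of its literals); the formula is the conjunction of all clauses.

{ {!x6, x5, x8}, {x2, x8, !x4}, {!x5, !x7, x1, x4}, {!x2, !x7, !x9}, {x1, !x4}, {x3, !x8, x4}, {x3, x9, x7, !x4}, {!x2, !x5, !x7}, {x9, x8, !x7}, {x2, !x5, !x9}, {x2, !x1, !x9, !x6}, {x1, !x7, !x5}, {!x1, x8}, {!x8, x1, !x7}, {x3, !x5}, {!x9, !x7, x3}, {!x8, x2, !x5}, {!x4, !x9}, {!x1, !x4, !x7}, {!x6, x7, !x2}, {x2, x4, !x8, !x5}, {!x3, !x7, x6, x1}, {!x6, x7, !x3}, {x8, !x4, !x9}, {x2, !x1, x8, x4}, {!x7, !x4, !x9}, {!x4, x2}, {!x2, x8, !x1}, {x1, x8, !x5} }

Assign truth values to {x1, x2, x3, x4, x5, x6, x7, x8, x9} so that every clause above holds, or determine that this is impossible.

Suppose x1 = false.
Unit clause (!x4) forces x4 = false.
Suppose x5 = true.
Unit clause (!x7) forces x7 = false.
Unit clause (x3) forces x3 = true.
Unit clause (!x6) forces x6 = false.
Unit clause (x8) forces x8 = true.
Unit clause (x2) forces x2 = true.
All clauses hold; x9 can take either value.

x1=false, x2=true, x3=true, x4=false, x5=true, x6=false, x7=false, x8=true, x9=true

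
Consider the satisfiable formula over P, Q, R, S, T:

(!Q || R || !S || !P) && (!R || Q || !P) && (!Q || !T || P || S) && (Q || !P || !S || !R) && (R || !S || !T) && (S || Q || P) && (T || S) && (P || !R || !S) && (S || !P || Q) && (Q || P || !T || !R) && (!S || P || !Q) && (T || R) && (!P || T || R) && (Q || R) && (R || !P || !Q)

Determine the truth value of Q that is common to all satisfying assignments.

True

Suppose Q = false.
(R) alone gives R = true.
(!P) alone gives P = false.
(S) alone gives S = true.
Now (!S) is unsatisfied and unit — conflict.
So every satisfying assignment has Q = True.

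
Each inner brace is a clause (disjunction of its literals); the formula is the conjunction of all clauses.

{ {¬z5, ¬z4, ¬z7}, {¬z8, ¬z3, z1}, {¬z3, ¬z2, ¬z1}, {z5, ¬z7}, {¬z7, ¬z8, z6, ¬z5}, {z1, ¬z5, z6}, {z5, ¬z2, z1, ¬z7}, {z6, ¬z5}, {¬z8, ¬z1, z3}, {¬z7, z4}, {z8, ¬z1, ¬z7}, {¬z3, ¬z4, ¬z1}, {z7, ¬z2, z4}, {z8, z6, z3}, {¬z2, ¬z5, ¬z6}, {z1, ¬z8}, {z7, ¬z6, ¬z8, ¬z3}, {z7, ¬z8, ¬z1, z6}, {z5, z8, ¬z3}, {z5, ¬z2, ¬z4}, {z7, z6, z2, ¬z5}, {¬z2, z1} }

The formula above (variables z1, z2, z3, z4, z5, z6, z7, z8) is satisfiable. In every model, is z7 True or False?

Suppose z7 = True.
The clause (z5) is unit, so z5 = True.
The clause (¬z4) is unit, so z4 = False.
Now (z4) is unsatisfied and unit — conflict.
So every satisfying assignment has z7 = False.

False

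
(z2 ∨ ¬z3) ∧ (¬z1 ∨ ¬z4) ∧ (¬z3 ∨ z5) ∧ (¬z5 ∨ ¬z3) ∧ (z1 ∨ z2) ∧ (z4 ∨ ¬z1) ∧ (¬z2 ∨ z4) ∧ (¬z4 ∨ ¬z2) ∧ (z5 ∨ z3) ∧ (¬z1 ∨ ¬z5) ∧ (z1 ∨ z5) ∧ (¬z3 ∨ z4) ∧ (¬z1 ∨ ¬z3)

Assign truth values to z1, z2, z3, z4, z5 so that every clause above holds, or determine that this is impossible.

Try z2 = True.
The clause (z4) is unit, so z4 = True.
That conflicts with the unit clause (¬z4).
That branch fails; take z2 = False instead.
The clause (¬z3) is unit, so z3 = False.
The clause (z1) is unit, so z1 = True.
The clause (¬z4) is unit, so z4 = False.
That conflicts with the unit clause (z4).
Either choice for z2 ends in contradiction.

UNSATISFIABLE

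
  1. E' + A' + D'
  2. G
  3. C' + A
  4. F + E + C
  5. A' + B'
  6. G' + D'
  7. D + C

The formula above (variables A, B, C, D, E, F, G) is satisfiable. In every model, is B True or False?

False

Suppose B = 1.
The clause (G) is unit, so G = 1.
The clause (A') is unit, so A = 0.
The clause (C') is unit, so C = 0.
The clause (D') is unit, so D = 0.
Now (D) is unsatisfied and unit — conflict.
So every satisfying assignment has B = False.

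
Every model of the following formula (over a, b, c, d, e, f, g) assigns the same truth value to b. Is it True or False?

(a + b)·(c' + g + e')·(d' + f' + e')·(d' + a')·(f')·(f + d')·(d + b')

Suppose b = 1.
The clause (f') is unit, so f = 0.
The clause (d') is unit, so d = 0.
That conflicts with the unit clause (d).
So every satisfying assignment has b = False.

False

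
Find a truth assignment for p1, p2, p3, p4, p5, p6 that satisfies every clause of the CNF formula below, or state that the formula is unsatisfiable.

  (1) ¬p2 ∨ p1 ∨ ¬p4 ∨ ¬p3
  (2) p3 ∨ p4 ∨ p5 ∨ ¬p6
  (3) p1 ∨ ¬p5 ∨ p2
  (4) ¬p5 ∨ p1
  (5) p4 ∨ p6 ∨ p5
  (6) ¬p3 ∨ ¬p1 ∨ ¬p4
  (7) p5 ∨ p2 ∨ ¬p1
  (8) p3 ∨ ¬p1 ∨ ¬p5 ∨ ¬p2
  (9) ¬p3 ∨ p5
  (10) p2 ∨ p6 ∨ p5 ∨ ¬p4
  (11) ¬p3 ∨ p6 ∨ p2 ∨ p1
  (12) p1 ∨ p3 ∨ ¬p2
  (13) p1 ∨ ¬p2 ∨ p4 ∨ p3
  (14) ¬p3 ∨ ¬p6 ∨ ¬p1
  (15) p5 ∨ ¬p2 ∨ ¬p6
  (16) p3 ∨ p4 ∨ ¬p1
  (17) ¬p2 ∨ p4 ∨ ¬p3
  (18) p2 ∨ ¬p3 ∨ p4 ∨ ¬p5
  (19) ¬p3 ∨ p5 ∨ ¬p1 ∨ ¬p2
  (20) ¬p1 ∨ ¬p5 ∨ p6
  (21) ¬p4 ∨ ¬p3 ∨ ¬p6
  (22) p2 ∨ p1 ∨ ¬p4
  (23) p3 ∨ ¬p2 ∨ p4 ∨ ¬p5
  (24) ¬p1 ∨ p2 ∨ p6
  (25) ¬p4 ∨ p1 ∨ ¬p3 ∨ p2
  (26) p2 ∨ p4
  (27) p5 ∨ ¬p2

p1=True; p2=False; p3=False; p4=True; p5=True; p6=True

Case p5 = True:
The clause (p1) is unit, so p1 = True.
The clause (p6) is unit, so p6 = True.
The clause (¬p3) is unit, so p3 = False.
The clause (¬p2) is unit, so p2 = False.
The clause (p4) is unit, so p4 = True.
Every clause now holds.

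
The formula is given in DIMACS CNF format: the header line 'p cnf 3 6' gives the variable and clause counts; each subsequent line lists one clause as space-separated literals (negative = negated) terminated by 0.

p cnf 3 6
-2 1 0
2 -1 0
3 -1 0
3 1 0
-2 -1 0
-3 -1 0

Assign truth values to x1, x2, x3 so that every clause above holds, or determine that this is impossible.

x1=False; x2=False; x3=True

Suppose x2 = False.
(¬x1) alone gives x1 = False.
(x3) alone gives x3 = True.
Every clause now holds.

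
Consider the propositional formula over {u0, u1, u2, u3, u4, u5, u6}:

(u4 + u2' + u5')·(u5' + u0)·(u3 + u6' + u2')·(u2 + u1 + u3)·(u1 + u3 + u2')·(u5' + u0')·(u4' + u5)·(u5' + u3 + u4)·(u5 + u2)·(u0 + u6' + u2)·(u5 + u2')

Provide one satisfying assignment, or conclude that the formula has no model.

Case u5 = 0:
Unit clause (u4') forces u4 = 0.
Unit clause (u2) forces u2 = 1.
Now (u2') is unsatisfied and unit — conflict.
Undo u5 and try u5 = 1.
Unit clause (u0) forces u0 = 1.
Now (u0') is unsatisfied and unit — conflict.
Neither u5 = 1 nor u5 = 0 works.

UNSATISFIABLE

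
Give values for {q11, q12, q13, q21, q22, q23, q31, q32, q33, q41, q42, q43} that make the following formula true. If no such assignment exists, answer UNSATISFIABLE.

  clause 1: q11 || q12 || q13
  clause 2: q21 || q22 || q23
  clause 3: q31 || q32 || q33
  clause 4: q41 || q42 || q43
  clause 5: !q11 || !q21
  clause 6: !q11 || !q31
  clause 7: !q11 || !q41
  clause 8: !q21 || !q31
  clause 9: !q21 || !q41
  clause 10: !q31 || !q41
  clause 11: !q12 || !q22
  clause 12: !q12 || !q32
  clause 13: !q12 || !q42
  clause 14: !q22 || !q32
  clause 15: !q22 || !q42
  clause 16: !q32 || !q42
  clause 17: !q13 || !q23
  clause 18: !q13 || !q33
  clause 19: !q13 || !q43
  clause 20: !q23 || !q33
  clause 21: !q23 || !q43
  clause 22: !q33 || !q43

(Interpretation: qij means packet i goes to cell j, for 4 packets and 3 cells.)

Branch on q11: set q11 = false.
Branch on q12: set q12 = true.
Unit clause (!q22) forces q22 = false.
Unit clause (!q32) forces q32 = false.
Unit clause (!q42) forces q42 = false.
Branch on q21: set q21 = true.
Unit clause (!q31) forces q31 = false.
Unit clause (q33) forces q33 = true.
Unit clause (!q41) forces q41 = false.
Unit clause (q43) forces q43 = true.
That conflicts with the unit clause (!q43).
Undo q21 and try q21 = false.
Unit clause (q23) forces q23 = true.
Unit clause (!q13) forces q13 = false.
Unit clause (!q33) forces q33 = false.
Unit clause (q31) forces q31 = true.
Unit clause (!q41) forces q41 = false.
Unit clause (q43) forces q43 = true.
That conflicts with the unit clause (!q43).
Neither q21 = true nor q21 = false works.
Undo q12 and try q12 = false.
Unit clause (q13) forces q13 = true.
Unit clause (!q23) forces q23 = false.
Unit clause (!q33) forces q33 = false.
Unit clause (!q43) forces q43 = false.
Branch on q21: set q21 = true.
Unit clause (!q31) forces q31 = false.
Unit clause (q32) forces q32 = true.
Unit clause (!q41) forces q41 = false.
Unit clause (q42) forces q42 = true.
That conflicts with the unit clause (!q42).
Undo q21 and try q21 = false.
Unit clause (q22) forces q22 = true.
Unit clause (!q32) forces q32 = false.
Unit clause (q31) forces q31 = true.
Unit clause (!q41) forces q41 = false.
Unit clause (q42) forces q42 = true.
That conflicts with the unit clause (!q42).
Neither q21 = true nor q21 = false works.
Neither q12 = true nor q12 = false works.
Undo q11 and try q11 = true.
Unit clause (!q21) forces q21 = false.
Unit clause (!q31) forces q31 = false.
Unit clause (!q41) forces q41 = false.
Branch on q22: set q22 = true.
Unit clause (!q12) forces q12 = false.
Unit clause (!q32) forces q32 = false.
Unit clause (q33) forces q33 = true.
Unit clause (!q42) forces q42 = false.
Unit clause (q43) forces q43 = true.
That conflicts with the unit clause (!q43).
Undo q22 and try q22 = false.
Unit clause (q23) forces q23 = true.
Unit clause (!q13) forces q13 = false.
Unit clause (!q33) forces q33 = false.
Unit clause (q32) forces q32 = true.
Unit clause (!q12) forces q12 = false.
Unit clause (!q42) forces q42 = false.
Unit clause (q43) forces q43 = true.
That conflicts with the unit clause (!q43).
Neither q22 = true nor q22 = false works.
Neither q11 = true nor q11 = false works.

UNSATISFIABLE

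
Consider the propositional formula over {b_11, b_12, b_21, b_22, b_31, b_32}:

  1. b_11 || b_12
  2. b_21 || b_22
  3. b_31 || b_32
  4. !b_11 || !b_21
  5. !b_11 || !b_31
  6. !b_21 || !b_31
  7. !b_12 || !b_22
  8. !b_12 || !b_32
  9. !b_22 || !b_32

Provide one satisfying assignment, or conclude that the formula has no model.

UNSATISFIABLE

Try b_11 = true.
Unit clause (!b_21) forces b_21 = false.
Unit clause (b_22) forces b_22 = true.
Unit clause (!b_31) forces b_31 = false.
Unit clause (b_32) forces b_32 = true.
But (!b_32) is also a unit clause — contradiction.
Undo b_11 and try b_11 = false.
Unit clause (b_12) forces b_12 = true.
Unit clause (!b_22) forces b_22 = false.
Unit clause (b_21) forces b_21 = true.
Unit clause (!b_31) forces b_31 = false.
Unit clause (b_32) forces b_32 = true.
But (!b_32) is also a unit clause — contradiction.
Neither b_11 = true nor b_11 = false works.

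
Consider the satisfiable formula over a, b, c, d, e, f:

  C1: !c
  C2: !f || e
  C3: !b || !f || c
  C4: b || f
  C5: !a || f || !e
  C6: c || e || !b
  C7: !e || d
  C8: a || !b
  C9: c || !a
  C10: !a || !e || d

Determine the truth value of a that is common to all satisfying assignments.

False

Suppose a = true.
Unit clause (!c) forces c = false.
Now (c) is unsatisfied and unit — conflict.
So every satisfying assignment has a = False.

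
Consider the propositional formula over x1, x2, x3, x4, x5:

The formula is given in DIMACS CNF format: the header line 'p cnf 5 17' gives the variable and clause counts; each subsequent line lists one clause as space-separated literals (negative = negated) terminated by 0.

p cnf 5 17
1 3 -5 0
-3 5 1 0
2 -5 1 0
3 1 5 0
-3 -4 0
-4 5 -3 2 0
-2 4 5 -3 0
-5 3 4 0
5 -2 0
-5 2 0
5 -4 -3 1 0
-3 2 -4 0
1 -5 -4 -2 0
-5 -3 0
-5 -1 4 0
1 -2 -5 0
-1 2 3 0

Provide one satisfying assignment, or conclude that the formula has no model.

Try x3 = False.
Try x1 = True.
From the singleton clause (x2), x2 = True.
From the singleton clause (x5), x5 = True.
From the singleton clause (x4), x4 = True.
This assignment satisfies each clause.

x1=True, x2=True, x3=False, x4=True, x5=True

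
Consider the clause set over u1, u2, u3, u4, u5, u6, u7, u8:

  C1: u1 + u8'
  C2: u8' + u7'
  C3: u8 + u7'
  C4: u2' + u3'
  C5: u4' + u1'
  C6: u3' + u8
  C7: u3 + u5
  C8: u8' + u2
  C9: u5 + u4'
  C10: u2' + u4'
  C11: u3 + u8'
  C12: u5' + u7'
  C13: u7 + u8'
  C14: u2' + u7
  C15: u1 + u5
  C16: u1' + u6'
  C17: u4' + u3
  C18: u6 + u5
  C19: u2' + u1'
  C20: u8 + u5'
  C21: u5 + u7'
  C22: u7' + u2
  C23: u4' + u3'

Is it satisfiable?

No

Branch on u1: set u1 = 1.
Unit clause (u4') forces u4 = 0.
Unit clause (u6') forces u6 = 0.
Unit clause (u5) forces u5 = 1.
Unit clause (u7') forces u7 = 0.
Unit clause (u8') forces u8 = 0.
But (u8) is also a unit clause — contradiction.
Undo u1 and try u1 = 0.
Unit clause (u8') forces u8 = 0.
Unit clause (u7') forces u7 = 0.
Unit clause (u3') forces u3 = 0.
Unit clause (u5) forces u5 = 1.
But (u5') is also a unit clause — contradiction.
Both values of u1 lead to a conflict.
No assignment satisfies every clause.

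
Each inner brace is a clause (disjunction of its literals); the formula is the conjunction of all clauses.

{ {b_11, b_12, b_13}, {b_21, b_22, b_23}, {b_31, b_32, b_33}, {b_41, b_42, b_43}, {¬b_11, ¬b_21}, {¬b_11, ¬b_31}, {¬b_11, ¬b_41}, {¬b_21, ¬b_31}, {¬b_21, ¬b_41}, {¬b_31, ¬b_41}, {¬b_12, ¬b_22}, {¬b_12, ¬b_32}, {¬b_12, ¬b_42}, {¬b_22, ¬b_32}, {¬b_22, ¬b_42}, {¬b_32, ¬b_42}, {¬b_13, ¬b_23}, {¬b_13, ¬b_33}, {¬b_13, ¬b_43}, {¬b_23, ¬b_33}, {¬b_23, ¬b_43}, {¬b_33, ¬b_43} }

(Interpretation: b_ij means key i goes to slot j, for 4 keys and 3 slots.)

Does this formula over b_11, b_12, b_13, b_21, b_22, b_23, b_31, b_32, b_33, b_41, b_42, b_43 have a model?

Try b_11 = False.
Try b_12 = True.
From the singleton clause (¬b_22), b_22 = False.
From the singleton clause (¬b_32), b_32 = False.
From the singleton clause (¬b_42), b_42 = False.
Try b_21 = True.
From the singleton clause (¬b_31), b_31 = False.
From the singleton clause (b_33), b_33 = True.
From the singleton clause (¬b_41), b_41 = False.
From the singleton clause (b_43), b_43 = True.
That conflicts with the unit clause (¬b_43).
So b_21 must be the other value — set b_21 = False.
From the singleton clause (b_23), b_23 = True.
From the singleton clause (¬b_13), b_13 = False.
From the singleton clause (¬b_33), b_33 = False.
From the singleton clause (b_31), b_31 = True.
From the singleton clause (¬b_41), b_41 = False.
From the singleton clause (b_43), b_43 = True.
That conflicts with the unit clause (¬b_43).
Either choice for b_21 ends in contradiction.
So b_12 must be the other value — set b_12 = False.
From the singleton clause (b_13), b_13 = True.
From the singleton clause (¬b_23), b_23 = False.
From the singleton clause (¬b_33), b_33 = False.
From the singleton clause (¬b_43), b_43 = False.
Try b_21 = True.
From the singleton clause (¬b_31), b_31 = False.
From the singleton clause (b_32), b_32 = True.
From the singleton clause (¬b_41), b_41 = False.
From the singleton clause (b_42), b_42 = True.
That conflicts with the unit clause (¬b_42).
So b_21 must be the other value — set b_21 = False.
From the singleton clause (b_22), b_22 = True.
From the singleton clause (¬b_32), b_32 = False.
From the singleton clause (b_31), b_31 = True.
From the singleton clause (¬b_41), b_41 = False.
From the singleton clause (b_42), b_42 = True.
That conflicts with the unit clause (¬b_42).
Either choice for b_21 ends in contradiction.
Either choice for b_12 ends in contradiction.
So b_11 must be the other value — set b_11 = True.
From the singleton clause (¬b_21), b_21 = False.
From the singleton clause (¬b_31), b_31 = False.
From the singleton clause (¬b_41), b_41 = False.
Try b_22 = True.
From the singleton clause (¬b_12), b_12 = False.
From the singleton clause (¬b_32), b_32 = False.
From the singleton clause (b_33), b_33 = True.
From the singleton clause (¬b_42), b_42 = False.
From the singleton clause (b_43), b_43 = True.
That conflicts with the unit clause (¬b_43).
So b_22 must be the other value — set b_22 = False.
From the singleton clause (b_23), b_23 = True.
From the singleton clause (¬b_13), b_13 = False.
From the singleton clause (¬b_33), b_33 = False.
From the singleton clause (b_32), b_32 = True.
From the singleton clause (¬b_12), b_12 = False.
From the singleton clause (¬b_42), b_42 = False.
From the singleton clause (b_43), b_43 = True.
That conflicts with the unit clause (¬b_43).
Either choice for b_22 ends in contradiction.
Either choice for b_11 ends in contradiction.
No assignment satisfies every clause.

Unsatisfiable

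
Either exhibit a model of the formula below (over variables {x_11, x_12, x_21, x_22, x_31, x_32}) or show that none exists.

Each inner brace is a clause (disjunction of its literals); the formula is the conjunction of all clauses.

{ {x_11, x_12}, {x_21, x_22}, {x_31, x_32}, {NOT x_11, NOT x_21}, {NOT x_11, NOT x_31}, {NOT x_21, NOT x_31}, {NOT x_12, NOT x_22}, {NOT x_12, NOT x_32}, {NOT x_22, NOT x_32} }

UNSATISFIABLE

Case x_11 = true:
Unit clause (NOT x_21) forces x_21 = false.
Unit clause (x_22) forces x_22 = true.
Unit clause (NOT x_31) forces x_31 = false.
Unit clause (x_32) forces x_32 = true.
That conflicts with the unit clause (NOT x_32).
That branch fails; take x_11 = false instead.
Unit clause (x_12) forces x_12 = true.
Unit clause (NOT x_22) forces x_22 = false.
Unit clause (x_21) forces x_21 = true.
Unit clause (NOT x_31) forces x_31 = false.
Unit clause (x_32) forces x_32 = true.
That conflicts with the unit clause (NOT x_32).
Either choice for x_11 ends in contradiction.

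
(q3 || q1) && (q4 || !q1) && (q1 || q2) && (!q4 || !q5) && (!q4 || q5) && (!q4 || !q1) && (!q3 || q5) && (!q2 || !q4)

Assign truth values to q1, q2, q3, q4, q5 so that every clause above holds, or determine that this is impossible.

q1=false; q2=true; q3=true; q4=false; q5=true

Suppose q3 = true.
Unit clause (q5) forces q5 = true.
Unit clause (!q4) forces q4 = false.
Unit clause (!q1) forces q1 = false.
Unit clause (q2) forces q2 = true.
All clauses are satisfied.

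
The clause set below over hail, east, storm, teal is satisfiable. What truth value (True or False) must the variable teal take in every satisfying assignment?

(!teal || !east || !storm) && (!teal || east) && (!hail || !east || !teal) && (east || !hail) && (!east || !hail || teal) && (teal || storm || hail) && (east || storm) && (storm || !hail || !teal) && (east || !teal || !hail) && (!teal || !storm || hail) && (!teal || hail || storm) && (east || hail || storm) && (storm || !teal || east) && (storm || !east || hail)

False

Suppose teal = true.
Unit clause (east) forces east = true.
Unit clause (!storm) forces storm = false.
Unit clause (!hail) forces hail = false.
But (hail) is also a unit clause — contradiction.
So every satisfying assignment has teal = False.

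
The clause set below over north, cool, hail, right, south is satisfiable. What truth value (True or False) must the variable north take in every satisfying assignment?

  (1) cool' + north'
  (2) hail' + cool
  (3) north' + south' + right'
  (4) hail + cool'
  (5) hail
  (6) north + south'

Suppose north = 1.
(cool') alone gives cool = 0.
(hail') alone gives hail = 0.
Now (hail) is unsatisfied and unit — conflict.
So every satisfying assignment has north = False.

False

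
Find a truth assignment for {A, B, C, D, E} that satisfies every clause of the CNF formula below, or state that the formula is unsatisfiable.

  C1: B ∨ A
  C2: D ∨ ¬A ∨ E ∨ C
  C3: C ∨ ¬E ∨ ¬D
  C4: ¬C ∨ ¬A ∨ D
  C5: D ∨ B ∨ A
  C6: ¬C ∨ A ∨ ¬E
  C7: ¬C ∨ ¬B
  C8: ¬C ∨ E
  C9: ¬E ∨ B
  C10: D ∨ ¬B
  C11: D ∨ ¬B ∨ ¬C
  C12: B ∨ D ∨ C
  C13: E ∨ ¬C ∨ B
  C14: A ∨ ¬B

Try B = False.
(A) alone gives A = True.
(¬E) alone gives E = False.
(¬C) alone gives C = False.
(D) alone gives D = True.
All clauses are satisfied.

A: True, B: False, C: False, D: True, E: False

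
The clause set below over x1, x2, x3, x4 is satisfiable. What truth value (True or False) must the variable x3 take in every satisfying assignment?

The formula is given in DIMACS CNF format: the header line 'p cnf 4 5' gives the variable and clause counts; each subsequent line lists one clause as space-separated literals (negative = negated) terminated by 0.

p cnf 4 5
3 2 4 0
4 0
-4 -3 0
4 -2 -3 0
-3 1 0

Suppose x3 = True.
From the singleton clause (x4), x4 = True.
That conflicts with the unit clause (¬x4).
So every satisfying assignment has x3 = False.

False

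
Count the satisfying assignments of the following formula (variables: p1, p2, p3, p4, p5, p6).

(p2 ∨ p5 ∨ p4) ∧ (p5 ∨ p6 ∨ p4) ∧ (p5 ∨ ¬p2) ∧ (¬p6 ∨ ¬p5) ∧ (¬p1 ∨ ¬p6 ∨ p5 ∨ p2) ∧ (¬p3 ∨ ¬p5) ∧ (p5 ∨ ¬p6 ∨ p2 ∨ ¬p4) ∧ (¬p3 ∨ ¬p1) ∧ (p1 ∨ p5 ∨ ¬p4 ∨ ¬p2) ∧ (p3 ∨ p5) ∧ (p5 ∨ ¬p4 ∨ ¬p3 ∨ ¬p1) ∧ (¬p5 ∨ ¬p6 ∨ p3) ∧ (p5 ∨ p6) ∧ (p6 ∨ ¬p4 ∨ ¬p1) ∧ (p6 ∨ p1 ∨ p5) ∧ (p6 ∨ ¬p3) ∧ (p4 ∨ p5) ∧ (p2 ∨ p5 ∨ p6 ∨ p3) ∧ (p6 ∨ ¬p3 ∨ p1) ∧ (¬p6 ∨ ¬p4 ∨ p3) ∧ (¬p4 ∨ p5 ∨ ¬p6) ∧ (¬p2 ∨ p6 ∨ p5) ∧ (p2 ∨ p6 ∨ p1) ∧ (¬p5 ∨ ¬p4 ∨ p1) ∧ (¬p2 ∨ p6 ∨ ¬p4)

3

There are 2^6 = 64 truth assignments over (p1, p2, p3, p4, p5, p6).
Split on p4. With p4 = True, the clauses containing p4 are satisfied and ¬p4 drops from the rest; 0 of the 2^5 = 32 assignments to the other variables satisfy what remains.
With p4 = False, by the same count on the reduced clause set, 3 assignments work.
Total: 0 + 3 = 3.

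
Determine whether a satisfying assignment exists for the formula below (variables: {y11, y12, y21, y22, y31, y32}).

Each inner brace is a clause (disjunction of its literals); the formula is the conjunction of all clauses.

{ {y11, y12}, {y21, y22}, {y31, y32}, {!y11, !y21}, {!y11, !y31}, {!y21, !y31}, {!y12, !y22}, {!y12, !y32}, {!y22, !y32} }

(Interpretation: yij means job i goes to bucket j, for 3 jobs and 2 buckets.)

No

Try y11 = true.
Unit clause (!y21) forces y21 = false.
Unit clause (y22) forces y22 = true.
Unit clause (!y31) forces y31 = false.
Unit clause (y32) forces y32 = true.
But (!y32) is also a unit clause — contradiction.
Backtrack on y11: now try y11 = false.
Unit clause (y12) forces y12 = true.
Unit clause (!y22) forces y22 = false.
Unit clause (y21) forces y21 = true.
Unit clause (!y31) forces y31 = false.
Unit clause (y32) forces y32 = true.
But (!y32) is also a unit clause — contradiction.
Either choice for y11 ends in contradiction.
No assignment satisfies every clause.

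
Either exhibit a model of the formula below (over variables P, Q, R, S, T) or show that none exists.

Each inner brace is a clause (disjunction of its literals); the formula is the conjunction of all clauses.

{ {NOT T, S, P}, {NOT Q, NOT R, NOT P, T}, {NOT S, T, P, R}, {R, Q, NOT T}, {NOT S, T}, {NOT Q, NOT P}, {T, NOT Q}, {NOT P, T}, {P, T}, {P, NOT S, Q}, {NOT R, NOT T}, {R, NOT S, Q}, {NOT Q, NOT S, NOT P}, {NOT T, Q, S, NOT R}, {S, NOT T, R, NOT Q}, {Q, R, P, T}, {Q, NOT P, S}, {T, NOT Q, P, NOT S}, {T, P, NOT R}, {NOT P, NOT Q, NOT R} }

Case S = true:
(T) alone gives T = true.
(NOT R) alone gives R = false.
(Q) alone gives Q = true.
(NOT P) alone gives P = false.
Every clause now holds.

P=false; Q=true; R=false; S=true; T=true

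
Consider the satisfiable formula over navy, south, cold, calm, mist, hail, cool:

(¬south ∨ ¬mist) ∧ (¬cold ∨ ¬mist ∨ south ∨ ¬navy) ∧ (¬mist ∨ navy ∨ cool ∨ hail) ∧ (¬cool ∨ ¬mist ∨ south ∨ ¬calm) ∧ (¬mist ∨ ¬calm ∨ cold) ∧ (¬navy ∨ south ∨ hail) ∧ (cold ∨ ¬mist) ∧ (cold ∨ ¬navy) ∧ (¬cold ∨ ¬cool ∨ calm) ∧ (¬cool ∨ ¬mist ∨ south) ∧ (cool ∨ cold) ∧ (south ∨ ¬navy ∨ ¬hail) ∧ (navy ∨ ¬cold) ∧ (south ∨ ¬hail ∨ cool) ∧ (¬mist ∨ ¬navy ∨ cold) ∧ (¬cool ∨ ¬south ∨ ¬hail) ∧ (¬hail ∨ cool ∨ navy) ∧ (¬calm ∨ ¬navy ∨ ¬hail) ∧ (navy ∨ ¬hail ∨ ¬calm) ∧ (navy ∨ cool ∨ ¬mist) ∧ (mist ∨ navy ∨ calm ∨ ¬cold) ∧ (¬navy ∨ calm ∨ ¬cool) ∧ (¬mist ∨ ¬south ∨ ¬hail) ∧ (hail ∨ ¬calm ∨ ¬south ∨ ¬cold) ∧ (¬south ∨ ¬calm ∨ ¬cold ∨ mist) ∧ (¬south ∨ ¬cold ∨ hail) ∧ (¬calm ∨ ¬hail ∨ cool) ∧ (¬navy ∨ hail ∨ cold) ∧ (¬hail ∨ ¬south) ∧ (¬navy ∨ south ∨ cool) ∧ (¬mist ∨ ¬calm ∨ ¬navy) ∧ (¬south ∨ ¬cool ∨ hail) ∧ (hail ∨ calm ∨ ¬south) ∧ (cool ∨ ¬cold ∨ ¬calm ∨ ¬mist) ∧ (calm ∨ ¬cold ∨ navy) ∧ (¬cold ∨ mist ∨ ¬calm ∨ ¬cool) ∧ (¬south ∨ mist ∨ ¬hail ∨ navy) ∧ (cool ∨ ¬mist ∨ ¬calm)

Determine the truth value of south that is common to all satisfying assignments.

Suppose south = True.
(¬mist) alone gives mist = False.
(¬hail) alone gives hail = False.
(¬cold) alone gives cold = False.
(¬navy) alone gives navy = False.
(cool) alone gives cool = True.
But (¬cool) is also a unit clause — contradiction.
So every satisfying assignment has south = False.

False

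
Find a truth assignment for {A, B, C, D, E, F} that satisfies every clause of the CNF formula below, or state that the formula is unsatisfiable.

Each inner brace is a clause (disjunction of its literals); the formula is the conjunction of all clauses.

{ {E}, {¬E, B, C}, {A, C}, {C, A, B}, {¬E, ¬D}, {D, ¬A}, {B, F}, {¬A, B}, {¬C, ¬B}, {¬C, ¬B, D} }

(E) alone gives E = True.
(¬D) alone gives D = False.
(¬A) alone gives A = False.
(C) alone gives C = True.
(¬B) alone gives B = False.
(F) alone gives F = True.
This assignment satisfies each clause.

A: False; B: False; C: True; D: False; E: True; F: True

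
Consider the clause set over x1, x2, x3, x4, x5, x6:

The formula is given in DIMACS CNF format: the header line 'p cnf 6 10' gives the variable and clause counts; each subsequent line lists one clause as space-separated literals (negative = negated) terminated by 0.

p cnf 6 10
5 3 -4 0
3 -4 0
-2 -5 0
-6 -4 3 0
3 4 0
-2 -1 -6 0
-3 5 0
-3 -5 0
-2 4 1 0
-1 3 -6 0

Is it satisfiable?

Branch on x3: set x3 = True.
From the singleton clause (x5), x5 = True.
That conflicts with the unit clause (¬x5).
That branch fails; take x3 = False instead.
From the singleton clause (¬x4), x4 = False.
That conflicts with the unit clause (x4).
Neither x3 = True nor x3 = False works.
No assignment satisfies every clause.

No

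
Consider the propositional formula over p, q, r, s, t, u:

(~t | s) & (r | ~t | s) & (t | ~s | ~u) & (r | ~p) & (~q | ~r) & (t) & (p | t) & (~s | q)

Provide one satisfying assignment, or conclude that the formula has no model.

p=0,  q=1,  r=0,  s=1,  t=1,  u=1

From the singleton clause (t), t = 1.
From the singleton clause (s), s = 1.
From the singleton clause (q), q = 1.
From the singleton clause (~r), r = 0.
From the singleton clause (~p), p = 0.
All clauses hold; u can take either value.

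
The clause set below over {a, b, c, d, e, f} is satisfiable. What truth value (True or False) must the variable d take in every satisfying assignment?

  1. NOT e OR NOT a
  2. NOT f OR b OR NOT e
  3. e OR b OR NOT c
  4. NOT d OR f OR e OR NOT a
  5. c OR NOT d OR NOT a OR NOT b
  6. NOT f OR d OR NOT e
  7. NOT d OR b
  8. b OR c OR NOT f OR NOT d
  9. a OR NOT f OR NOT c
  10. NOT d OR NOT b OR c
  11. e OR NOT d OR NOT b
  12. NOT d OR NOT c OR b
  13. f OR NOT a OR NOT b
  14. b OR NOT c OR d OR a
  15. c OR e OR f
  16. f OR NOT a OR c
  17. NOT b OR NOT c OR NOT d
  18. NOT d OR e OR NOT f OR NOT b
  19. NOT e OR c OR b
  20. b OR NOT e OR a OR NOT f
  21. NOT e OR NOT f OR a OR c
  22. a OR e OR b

False

Suppose d = true.
(b) alone gives b = true.
(c) alone gives c = true.
But (NOT c) is also a unit clause — contradiction.
So every satisfying assignment has d = False.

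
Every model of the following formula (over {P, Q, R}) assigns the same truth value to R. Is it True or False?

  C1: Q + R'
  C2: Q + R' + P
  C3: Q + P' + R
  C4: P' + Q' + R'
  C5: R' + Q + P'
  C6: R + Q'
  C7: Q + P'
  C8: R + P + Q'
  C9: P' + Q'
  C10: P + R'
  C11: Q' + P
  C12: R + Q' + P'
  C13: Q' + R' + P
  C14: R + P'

Suppose R = 1.
Unit clause (Q) forces Q = 1.
Unit clause (P') forces P = 0.
Now (P) is unsatisfied and unit — conflict.
So every satisfying assignment has R = False.

False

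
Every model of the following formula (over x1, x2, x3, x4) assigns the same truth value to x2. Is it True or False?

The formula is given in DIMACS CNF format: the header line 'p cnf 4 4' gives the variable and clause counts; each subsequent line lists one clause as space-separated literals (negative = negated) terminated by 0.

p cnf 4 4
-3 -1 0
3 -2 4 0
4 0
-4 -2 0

Suppose x2 = True.
Unit clause (x4) forces x4 = True.
That conflicts with the unit clause (¬x4).
So every satisfying assignment has x2 = False.

False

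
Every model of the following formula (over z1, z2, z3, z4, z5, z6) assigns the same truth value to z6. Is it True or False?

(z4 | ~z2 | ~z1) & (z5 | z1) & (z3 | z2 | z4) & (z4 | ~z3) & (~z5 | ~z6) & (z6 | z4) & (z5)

Suppose z6 = 1.
The clause (~z5) is unit, so z5 = 0.
That conflicts with the unit clause (z5).
So every satisfying assignment has z6 = False.

False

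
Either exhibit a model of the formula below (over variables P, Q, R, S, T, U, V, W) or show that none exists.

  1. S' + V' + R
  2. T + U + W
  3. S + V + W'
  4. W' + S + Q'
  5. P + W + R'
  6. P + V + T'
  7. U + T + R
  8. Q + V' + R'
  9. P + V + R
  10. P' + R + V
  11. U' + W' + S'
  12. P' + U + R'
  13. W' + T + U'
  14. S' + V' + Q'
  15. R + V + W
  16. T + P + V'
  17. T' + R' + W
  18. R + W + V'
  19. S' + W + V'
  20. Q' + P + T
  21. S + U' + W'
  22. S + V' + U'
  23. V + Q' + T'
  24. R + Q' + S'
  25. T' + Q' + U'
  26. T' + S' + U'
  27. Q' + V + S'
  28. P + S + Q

P=1; Q=0; R=1; S=0; T=0; U=1; V=0; W=0

Try S = 0.
Try V = 0.
The clause (W') is unit, so W = 0.
The clause (R) is unit, so R = 1.
The clause (P) is unit, so P = 1.
The clause (U) is unit, so U = 1.
The clause (T') is unit, so T = 0.
No clause remains; Q is free.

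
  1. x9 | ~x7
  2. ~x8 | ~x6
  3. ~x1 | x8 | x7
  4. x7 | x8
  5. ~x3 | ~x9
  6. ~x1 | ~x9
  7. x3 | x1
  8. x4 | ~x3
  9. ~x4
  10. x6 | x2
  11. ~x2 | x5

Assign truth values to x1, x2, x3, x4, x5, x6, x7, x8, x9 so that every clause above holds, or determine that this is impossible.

Unit clause (~x4) forces x4 = 0.
Unit clause (~x3) forces x3 = 0.
Unit clause (x1) forces x1 = 1.
Unit clause (~x9) forces x9 = 0.
Unit clause (~x7) forces x7 = 0.
Unit clause (x8) forces x8 = 1.
Unit clause (~x6) forces x6 = 0.
Unit clause (x2) forces x2 = 1.
Unit clause (x5) forces x5 = 1.
All clauses are satisfied.

x1 ↦ 1, x2 ↦ 1, x3 ↦ 0, x4 ↦ 0, x5 ↦ 1, x6 ↦ 0, x7 ↦ 0, x8 ↦ 1, x9 ↦ 0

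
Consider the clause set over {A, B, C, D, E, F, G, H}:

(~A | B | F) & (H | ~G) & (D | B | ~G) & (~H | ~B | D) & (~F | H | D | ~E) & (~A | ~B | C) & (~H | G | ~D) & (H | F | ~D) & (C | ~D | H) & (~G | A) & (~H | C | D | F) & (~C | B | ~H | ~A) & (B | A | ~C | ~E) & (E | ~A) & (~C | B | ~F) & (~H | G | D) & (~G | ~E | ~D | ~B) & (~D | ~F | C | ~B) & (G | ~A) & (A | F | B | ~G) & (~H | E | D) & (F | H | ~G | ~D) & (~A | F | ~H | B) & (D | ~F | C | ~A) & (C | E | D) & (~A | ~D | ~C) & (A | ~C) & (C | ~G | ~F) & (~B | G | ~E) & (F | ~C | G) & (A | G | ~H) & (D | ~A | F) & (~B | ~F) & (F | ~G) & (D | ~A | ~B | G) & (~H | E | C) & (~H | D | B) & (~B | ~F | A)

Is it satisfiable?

Yes

Branch on H: set H = 0.
The clause (~G) is unit, so G = 0.
The clause (~A) is unit, so A = 0.
The clause (~C) is unit, so C = 0.
The clause (~D) is unit, so D = 0.
The clause (E) is unit, so E = 1.
The clause (~F) is unit, so F = 0.
The clause (~B) is unit, so B = 0.
All clauses are satisfied.
A satisfying assignment: A: 0,  B: 0,  C: 0,  D: 0,  E: 1,  F: 0,  G: 0,  H: 0.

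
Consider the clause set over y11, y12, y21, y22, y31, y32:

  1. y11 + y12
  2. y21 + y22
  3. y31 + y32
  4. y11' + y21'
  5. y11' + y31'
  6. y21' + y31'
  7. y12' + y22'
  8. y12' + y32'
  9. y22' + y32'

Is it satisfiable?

No

Try y11 = 1.
Unit clause (y21') forces y21 = 0.
Unit clause (y22) forces y22 = 1.
Unit clause (y31') forces y31 = 0.
Unit clause (y32) forces y32 = 1.
That conflicts with the unit clause (y32').
Backtrack on y11: now try y11 = 0.
Unit clause (y12) forces y12 = 1.
Unit clause (y22') forces y22 = 0.
Unit clause (y21) forces y21 = 1.
Unit clause (y31') forces y31 = 0.
Unit clause (y32) forces y32 = 1.
That conflicts with the unit clause (y32').
Either choice for y11 ends in contradiction.
No assignment satisfies every clause.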